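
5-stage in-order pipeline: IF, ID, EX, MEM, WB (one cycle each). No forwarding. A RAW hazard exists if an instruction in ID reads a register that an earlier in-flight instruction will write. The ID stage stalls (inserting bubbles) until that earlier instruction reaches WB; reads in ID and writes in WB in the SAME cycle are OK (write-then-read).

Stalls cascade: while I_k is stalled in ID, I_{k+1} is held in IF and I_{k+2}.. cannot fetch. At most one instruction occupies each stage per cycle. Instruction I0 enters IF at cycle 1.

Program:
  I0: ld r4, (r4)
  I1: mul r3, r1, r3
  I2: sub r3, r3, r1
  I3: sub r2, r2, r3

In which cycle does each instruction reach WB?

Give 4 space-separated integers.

Answer: 5 6 9 12

Derivation:
I0 ld r4 <- r4: IF@1 ID@2 stall=0 (-) EX@3 MEM@4 WB@5
I1 mul r3 <- r1,r3: IF@2 ID@3 stall=0 (-) EX@4 MEM@5 WB@6
I2 sub r3 <- r3,r1: IF@3 ID@4 stall=2 (RAW on I1.r3 (WB@6)) EX@7 MEM@8 WB@9
I3 sub r2 <- r2,r3: IF@4 ID@7 stall=2 (RAW on I2.r3 (WB@9)) EX@10 MEM@11 WB@12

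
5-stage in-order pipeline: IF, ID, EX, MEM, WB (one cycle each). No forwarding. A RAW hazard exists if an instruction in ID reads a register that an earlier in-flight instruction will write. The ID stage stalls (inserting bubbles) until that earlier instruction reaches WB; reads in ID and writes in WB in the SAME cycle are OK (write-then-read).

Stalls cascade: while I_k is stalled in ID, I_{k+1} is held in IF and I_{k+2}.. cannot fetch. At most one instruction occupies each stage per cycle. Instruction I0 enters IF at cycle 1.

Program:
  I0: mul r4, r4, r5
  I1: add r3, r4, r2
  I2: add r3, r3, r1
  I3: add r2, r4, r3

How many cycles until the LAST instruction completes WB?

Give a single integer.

I0 mul r4 <- r4,r5: IF@1 ID@2 stall=0 (-) EX@3 MEM@4 WB@5
I1 add r3 <- r4,r2: IF@2 ID@3 stall=2 (RAW on I0.r4 (WB@5)) EX@6 MEM@7 WB@8
I2 add r3 <- r3,r1: IF@3 ID@6 stall=2 (RAW on I1.r3 (WB@8)) EX@9 MEM@10 WB@11
I3 add r2 <- r4,r3: IF@6 ID@9 stall=2 (RAW on I2.r3 (WB@11)) EX@12 MEM@13 WB@14

Answer: 14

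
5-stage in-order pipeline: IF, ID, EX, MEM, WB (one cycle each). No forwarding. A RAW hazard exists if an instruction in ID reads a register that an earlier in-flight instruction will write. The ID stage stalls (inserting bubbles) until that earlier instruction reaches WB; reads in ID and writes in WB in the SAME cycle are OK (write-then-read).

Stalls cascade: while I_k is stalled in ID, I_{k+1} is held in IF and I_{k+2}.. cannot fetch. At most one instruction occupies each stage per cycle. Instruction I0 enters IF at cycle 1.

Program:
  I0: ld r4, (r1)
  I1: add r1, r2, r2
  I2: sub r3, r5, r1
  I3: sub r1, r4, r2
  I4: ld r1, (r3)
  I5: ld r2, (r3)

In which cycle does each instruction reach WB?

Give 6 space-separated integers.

I0 ld r4 <- r1: IF@1 ID@2 stall=0 (-) EX@3 MEM@4 WB@5
I1 add r1 <- r2,r2: IF@2 ID@3 stall=0 (-) EX@4 MEM@5 WB@6
I2 sub r3 <- r5,r1: IF@3 ID@4 stall=2 (RAW on I1.r1 (WB@6)) EX@7 MEM@8 WB@9
I3 sub r1 <- r4,r2: IF@4 ID@7 stall=0 (-) EX@8 MEM@9 WB@10
I4 ld r1 <- r3: IF@7 ID@8 stall=1 (RAW on I2.r3 (WB@9)) EX@10 MEM@11 WB@12
I5 ld r2 <- r3: IF@8 ID@10 stall=0 (-) EX@11 MEM@12 WB@13

Answer: 5 6 9 10 12 13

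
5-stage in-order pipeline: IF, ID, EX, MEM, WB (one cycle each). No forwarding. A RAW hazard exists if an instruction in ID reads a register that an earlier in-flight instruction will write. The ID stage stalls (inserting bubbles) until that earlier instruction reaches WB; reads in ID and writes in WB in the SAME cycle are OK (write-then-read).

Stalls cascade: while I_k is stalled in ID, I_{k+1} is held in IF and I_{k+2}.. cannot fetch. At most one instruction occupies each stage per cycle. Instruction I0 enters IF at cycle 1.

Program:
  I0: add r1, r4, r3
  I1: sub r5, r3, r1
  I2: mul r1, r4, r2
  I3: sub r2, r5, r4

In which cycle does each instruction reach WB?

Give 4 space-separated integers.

Answer: 5 8 9 11

Derivation:
I0 add r1 <- r4,r3: IF@1 ID@2 stall=0 (-) EX@3 MEM@4 WB@5
I1 sub r5 <- r3,r1: IF@2 ID@3 stall=2 (RAW on I0.r1 (WB@5)) EX@6 MEM@7 WB@8
I2 mul r1 <- r4,r2: IF@3 ID@6 stall=0 (-) EX@7 MEM@8 WB@9
I3 sub r2 <- r5,r4: IF@6 ID@7 stall=1 (RAW on I1.r5 (WB@8)) EX@9 MEM@10 WB@11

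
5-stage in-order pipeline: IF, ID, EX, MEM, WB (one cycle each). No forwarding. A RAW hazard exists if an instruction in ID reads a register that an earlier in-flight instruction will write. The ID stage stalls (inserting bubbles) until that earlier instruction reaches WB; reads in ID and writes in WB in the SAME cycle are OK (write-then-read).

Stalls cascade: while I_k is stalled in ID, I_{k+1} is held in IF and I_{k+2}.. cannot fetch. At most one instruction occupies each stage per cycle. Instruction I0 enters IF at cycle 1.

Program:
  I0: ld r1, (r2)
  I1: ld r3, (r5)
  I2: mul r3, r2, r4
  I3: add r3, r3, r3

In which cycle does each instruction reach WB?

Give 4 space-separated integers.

I0 ld r1 <- r2: IF@1 ID@2 stall=0 (-) EX@3 MEM@4 WB@5
I1 ld r3 <- r5: IF@2 ID@3 stall=0 (-) EX@4 MEM@5 WB@6
I2 mul r3 <- r2,r4: IF@3 ID@4 stall=0 (-) EX@5 MEM@6 WB@7
I3 add r3 <- r3,r3: IF@4 ID@5 stall=2 (RAW on I2.r3 (WB@7)) EX@8 MEM@9 WB@10

Answer: 5 6 7 10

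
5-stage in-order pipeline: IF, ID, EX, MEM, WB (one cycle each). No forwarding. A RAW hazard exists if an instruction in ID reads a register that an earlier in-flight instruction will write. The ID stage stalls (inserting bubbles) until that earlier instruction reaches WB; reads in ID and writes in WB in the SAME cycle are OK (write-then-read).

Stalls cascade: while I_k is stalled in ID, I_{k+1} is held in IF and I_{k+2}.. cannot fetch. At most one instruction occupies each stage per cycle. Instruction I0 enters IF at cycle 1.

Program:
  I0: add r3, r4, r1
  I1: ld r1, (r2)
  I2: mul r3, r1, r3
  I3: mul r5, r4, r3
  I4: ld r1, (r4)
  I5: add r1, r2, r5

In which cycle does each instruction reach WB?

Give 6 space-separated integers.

Answer: 5 6 9 12 13 15

Derivation:
I0 add r3 <- r4,r1: IF@1 ID@2 stall=0 (-) EX@3 MEM@4 WB@5
I1 ld r1 <- r2: IF@2 ID@3 stall=0 (-) EX@4 MEM@5 WB@6
I2 mul r3 <- r1,r3: IF@3 ID@4 stall=2 (RAW on I1.r1 (WB@6)) EX@7 MEM@8 WB@9
I3 mul r5 <- r4,r3: IF@4 ID@7 stall=2 (RAW on I2.r3 (WB@9)) EX@10 MEM@11 WB@12
I4 ld r1 <- r4: IF@7 ID@10 stall=0 (-) EX@11 MEM@12 WB@13
I5 add r1 <- r2,r5: IF@10 ID@11 stall=1 (RAW on I3.r5 (WB@12)) EX@13 MEM@14 WB@15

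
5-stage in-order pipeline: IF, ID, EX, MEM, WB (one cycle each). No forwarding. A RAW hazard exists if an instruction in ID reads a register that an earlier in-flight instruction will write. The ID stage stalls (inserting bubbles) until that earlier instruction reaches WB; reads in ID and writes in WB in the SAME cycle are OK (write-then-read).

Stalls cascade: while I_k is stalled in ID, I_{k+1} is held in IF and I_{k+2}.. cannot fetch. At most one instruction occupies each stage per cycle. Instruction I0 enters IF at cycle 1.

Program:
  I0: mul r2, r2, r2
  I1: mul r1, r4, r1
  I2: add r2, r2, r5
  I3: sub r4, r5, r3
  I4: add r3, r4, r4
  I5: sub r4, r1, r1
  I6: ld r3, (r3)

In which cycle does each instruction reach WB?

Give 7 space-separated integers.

Answer: 5 6 8 9 12 13 15

Derivation:
I0 mul r2 <- r2,r2: IF@1 ID@2 stall=0 (-) EX@3 MEM@4 WB@5
I1 mul r1 <- r4,r1: IF@2 ID@3 stall=0 (-) EX@4 MEM@5 WB@6
I2 add r2 <- r2,r5: IF@3 ID@4 stall=1 (RAW on I0.r2 (WB@5)) EX@6 MEM@7 WB@8
I3 sub r4 <- r5,r3: IF@4 ID@6 stall=0 (-) EX@7 MEM@8 WB@9
I4 add r3 <- r4,r4: IF@6 ID@7 stall=2 (RAW on I3.r4 (WB@9)) EX@10 MEM@11 WB@12
I5 sub r4 <- r1,r1: IF@7 ID@10 stall=0 (-) EX@11 MEM@12 WB@13
I6 ld r3 <- r3: IF@10 ID@11 stall=1 (RAW on I4.r3 (WB@12)) EX@13 MEM@14 WB@15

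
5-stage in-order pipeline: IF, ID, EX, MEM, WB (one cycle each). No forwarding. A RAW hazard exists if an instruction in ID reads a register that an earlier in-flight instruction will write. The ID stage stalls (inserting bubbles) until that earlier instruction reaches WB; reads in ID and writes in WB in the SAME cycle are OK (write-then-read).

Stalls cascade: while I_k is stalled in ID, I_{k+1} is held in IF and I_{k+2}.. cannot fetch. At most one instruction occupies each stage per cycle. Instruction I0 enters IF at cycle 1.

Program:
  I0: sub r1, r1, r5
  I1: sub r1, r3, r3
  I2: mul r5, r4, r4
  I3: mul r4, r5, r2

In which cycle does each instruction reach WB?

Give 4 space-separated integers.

Answer: 5 6 7 10

Derivation:
I0 sub r1 <- r1,r5: IF@1 ID@2 stall=0 (-) EX@3 MEM@4 WB@5
I1 sub r1 <- r3,r3: IF@2 ID@3 stall=0 (-) EX@4 MEM@5 WB@6
I2 mul r5 <- r4,r4: IF@3 ID@4 stall=0 (-) EX@5 MEM@6 WB@7
I3 mul r4 <- r5,r2: IF@4 ID@5 stall=2 (RAW on I2.r5 (WB@7)) EX@8 MEM@9 WB@10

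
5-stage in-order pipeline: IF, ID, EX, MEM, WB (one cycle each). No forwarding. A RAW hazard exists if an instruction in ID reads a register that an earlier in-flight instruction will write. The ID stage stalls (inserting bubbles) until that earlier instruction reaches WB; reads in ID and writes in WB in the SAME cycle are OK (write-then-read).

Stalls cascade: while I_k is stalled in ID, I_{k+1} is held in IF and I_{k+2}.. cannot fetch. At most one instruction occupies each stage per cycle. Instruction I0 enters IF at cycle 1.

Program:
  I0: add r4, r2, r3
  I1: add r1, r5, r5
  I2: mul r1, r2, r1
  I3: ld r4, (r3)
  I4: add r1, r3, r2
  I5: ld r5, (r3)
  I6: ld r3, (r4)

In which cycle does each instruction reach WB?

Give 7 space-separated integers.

I0 add r4 <- r2,r3: IF@1 ID@2 stall=0 (-) EX@3 MEM@4 WB@5
I1 add r1 <- r5,r5: IF@2 ID@3 stall=0 (-) EX@4 MEM@5 WB@6
I2 mul r1 <- r2,r1: IF@3 ID@4 stall=2 (RAW on I1.r1 (WB@6)) EX@7 MEM@8 WB@9
I3 ld r4 <- r3: IF@4 ID@7 stall=0 (-) EX@8 MEM@9 WB@10
I4 add r1 <- r3,r2: IF@7 ID@8 stall=0 (-) EX@9 MEM@10 WB@11
I5 ld r5 <- r3: IF@8 ID@9 stall=0 (-) EX@10 MEM@11 WB@12
I6 ld r3 <- r4: IF@9 ID@10 stall=0 (-) EX@11 MEM@12 WB@13

Answer: 5 6 9 10 11 12 13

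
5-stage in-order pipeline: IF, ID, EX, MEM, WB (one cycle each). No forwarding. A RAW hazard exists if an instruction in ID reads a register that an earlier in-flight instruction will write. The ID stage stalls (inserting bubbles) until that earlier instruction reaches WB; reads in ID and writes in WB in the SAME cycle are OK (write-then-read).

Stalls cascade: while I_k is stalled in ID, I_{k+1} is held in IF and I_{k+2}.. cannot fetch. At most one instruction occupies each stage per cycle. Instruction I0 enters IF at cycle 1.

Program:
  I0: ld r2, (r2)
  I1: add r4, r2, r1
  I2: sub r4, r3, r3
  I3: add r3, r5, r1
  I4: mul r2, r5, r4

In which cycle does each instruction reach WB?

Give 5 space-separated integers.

I0 ld r2 <- r2: IF@1 ID@2 stall=0 (-) EX@3 MEM@4 WB@5
I1 add r4 <- r2,r1: IF@2 ID@3 stall=2 (RAW on I0.r2 (WB@5)) EX@6 MEM@7 WB@8
I2 sub r4 <- r3,r3: IF@3 ID@6 stall=0 (-) EX@7 MEM@8 WB@9
I3 add r3 <- r5,r1: IF@6 ID@7 stall=0 (-) EX@8 MEM@9 WB@10
I4 mul r2 <- r5,r4: IF@7 ID@8 stall=1 (RAW on I2.r4 (WB@9)) EX@10 MEM@11 WB@12

Answer: 5 8 9 10 12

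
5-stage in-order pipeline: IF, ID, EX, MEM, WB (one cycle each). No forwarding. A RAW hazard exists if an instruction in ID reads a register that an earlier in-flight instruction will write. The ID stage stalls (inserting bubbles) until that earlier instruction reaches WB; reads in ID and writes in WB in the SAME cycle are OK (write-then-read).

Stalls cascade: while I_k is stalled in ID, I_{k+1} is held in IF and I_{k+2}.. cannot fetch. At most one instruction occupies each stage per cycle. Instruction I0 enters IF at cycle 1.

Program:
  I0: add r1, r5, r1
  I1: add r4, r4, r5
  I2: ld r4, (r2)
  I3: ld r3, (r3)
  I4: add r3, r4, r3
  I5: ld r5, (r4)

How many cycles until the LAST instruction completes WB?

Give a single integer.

Answer: 12

Derivation:
I0 add r1 <- r5,r1: IF@1 ID@2 stall=0 (-) EX@3 MEM@4 WB@5
I1 add r4 <- r4,r5: IF@2 ID@3 stall=0 (-) EX@4 MEM@5 WB@6
I2 ld r4 <- r2: IF@3 ID@4 stall=0 (-) EX@5 MEM@6 WB@7
I3 ld r3 <- r3: IF@4 ID@5 stall=0 (-) EX@6 MEM@7 WB@8
I4 add r3 <- r4,r3: IF@5 ID@6 stall=2 (RAW on I3.r3 (WB@8)) EX@9 MEM@10 WB@11
I5 ld r5 <- r4: IF@6 ID@9 stall=0 (-) EX@10 MEM@11 WB@12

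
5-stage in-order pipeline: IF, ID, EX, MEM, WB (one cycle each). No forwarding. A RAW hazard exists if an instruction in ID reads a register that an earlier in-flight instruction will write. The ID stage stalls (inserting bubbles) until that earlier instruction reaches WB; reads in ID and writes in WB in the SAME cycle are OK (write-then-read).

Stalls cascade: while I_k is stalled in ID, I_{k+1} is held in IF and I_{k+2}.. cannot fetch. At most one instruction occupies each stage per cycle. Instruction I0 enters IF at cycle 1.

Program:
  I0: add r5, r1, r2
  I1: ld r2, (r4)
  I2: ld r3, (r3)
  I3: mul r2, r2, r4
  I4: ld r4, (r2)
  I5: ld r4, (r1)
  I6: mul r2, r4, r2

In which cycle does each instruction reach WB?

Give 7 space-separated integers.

Answer: 5 6 7 9 12 13 16

Derivation:
I0 add r5 <- r1,r2: IF@1 ID@2 stall=0 (-) EX@3 MEM@4 WB@5
I1 ld r2 <- r4: IF@2 ID@3 stall=0 (-) EX@4 MEM@5 WB@6
I2 ld r3 <- r3: IF@3 ID@4 stall=0 (-) EX@5 MEM@6 WB@7
I3 mul r2 <- r2,r4: IF@4 ID@5 stall=1 (RAW on I1.r2 (WB@6)) EX@7 MEM@8 WB@9
I4 ld r4 <- r2: IF@5 ID@7 stall=2 (RAW on I3.r2 (WB@9)) EX@10 MEM@11 WB@12
I5 ld r4 <- r1: IF@7 ID@10 stall=0 (-) EX@11 MEM@12 WB@13
I6 mul r2 <- r4,r2: IF@10 ID@11 stall=2 (RAW on I5.r4 (WB@13)) EX@14 MEM@15 WB@16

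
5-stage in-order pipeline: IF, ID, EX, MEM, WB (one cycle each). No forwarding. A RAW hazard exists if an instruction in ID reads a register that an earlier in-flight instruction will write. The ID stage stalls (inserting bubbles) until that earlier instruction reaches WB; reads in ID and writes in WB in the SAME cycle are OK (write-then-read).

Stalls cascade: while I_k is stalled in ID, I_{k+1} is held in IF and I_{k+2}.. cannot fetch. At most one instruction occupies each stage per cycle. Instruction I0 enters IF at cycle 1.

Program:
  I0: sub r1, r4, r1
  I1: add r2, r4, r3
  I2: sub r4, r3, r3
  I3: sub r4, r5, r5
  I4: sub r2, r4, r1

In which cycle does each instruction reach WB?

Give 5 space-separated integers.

Answer: 5 6 7 8 11

Derivation:
I0 sub r1 <- r4,r1: IF@1 ID@2 stall=0 (-) EX@3 MEM@4 WB@5
I1 add r2 <- r4,r3: IF@2 ID@3 stall=0 (-) EX@4 MEM@5 WB@6
I2 sub r4 <- r3,r3: IF@3 ID@4 stall=0 (-) EX@5 MEM@6 WB@7
I3 sub r4 <- r5,r5: IF@4 ID@5 stall=0 (-) EX@6 MEM@7 WB@8
I4 sub r2 <- r4,r1: IF@5 ID@6 stall=2 (RAW on I3.r4 (WB@8)) EX@9 MEM@10 WB@11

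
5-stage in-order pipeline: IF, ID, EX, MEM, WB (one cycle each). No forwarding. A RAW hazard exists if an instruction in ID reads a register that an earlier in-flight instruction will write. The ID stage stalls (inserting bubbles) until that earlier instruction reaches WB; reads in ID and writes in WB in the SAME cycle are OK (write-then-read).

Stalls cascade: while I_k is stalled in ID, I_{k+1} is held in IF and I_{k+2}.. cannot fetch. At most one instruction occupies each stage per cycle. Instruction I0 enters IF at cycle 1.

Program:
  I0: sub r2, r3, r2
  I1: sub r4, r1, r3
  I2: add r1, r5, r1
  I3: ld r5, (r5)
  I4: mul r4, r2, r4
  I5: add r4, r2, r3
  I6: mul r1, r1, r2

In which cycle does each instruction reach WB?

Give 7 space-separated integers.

I0 sub r2 <- r3,r2: IF@1 ID@2 stall=0 (-) EX@3 MEM@4 WB@5
I1 sub r4 <- r1,r3: IF@2 ID@3 stall=0 (-) EX@4 MEM@5 WB@6
I2 add r1 <- r5,r1: IF@3 ID@4 stall=0 (-) EX@5 MEM@6 WB@7
I3 ld r5 <- r5: IF@4 ID@5 stall=0 (-) EX@6 MEM@7 WB@8
I4 mul r4 <- r2,r4: IF@5 ID@6 stall=0 (-) EX@7 MEM@8 WB@9
I5 add r4 <- r2,r3: IF@6 ID@7 stall=0 (-) EX@8 MEM@9 WB@10
I6 mul r1 <- r1,r2: IF@7 ID@8 stall=0 (-) EX@9 MEM@10 WB@11

Answer: 5 6 7 8 9 10 11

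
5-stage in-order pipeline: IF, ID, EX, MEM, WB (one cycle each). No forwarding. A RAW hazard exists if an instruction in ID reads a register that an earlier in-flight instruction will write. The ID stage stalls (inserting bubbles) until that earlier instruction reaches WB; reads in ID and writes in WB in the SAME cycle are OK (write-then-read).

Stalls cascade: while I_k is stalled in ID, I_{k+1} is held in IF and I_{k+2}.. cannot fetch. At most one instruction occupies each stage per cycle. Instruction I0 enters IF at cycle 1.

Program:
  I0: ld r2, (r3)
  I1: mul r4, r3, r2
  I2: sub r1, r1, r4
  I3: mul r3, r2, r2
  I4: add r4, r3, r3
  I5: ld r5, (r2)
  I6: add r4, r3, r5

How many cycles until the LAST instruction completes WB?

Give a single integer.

Answer: 19

Derivation:
I0 ld r2 <- r3: IF@1 ID@2 stall=0 (-) EX@3 MEM@4 WB@5
I1 mul r4 <- r3,r2: IF@2 ID@3 stall=2 (RAW on I0.r2 (WB@5)) EX@6 MEM@7 WB@8
I2 sub r1 <- r1,r4: IF@3 ID@6 stall=2 (RAW on I1.r4 (WB@8)) EX@9 MEM@10 WB@11
I3 mul r3 <- r2,r2: IF@6 ID@9 stall=0 (-) EX@10 MEM@11 WB@12
I4 add r4 <- r3,r3: IF@9 ID@10 stall=2 (RAW on I3.r3 (WB@12)) EX@13 MEM@14 WB@15
I5 ld r5 <- r2: IF@10 ID@13 stall=0 (-) EX@14 MEM@15 WB@16
I6 add r4 <- r3,r5: IF@13 ID@14 stall=2 (RAW on I5.r5 (WB@16)) EX@17 MEM@18 WB@19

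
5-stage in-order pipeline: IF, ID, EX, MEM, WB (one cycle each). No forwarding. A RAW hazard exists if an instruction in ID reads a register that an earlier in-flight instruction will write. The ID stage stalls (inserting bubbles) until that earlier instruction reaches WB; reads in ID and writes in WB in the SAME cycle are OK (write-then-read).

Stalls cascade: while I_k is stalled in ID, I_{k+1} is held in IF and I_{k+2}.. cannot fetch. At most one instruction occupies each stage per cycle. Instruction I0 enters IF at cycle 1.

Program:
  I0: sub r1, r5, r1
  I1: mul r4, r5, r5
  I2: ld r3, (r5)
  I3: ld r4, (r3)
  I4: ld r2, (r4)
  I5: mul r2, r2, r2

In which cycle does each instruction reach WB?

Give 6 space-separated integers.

I0 sub r1 <- r5,r1: IF@1 ID@2 stall=0 (-) EX@3 MEM@4 WB@5
I1 mul r4 <- r5,r5: IF@2 ID@3 stall=0 (-) EX@4 MEM@5 WB@6
I2 ld r3 <- r5: IF@3 ID@4 stall=0 (-) EX@5 MEM@6 WB@7
I3 ld r4 <- r3: IF@4 ID@5 stall=2 (RAW on I2.r3 (WB@7)) EX@8 MEM@9 WB@10
I4 ld r2 <- r4: IF@5 ID@8 stall=2 (RAW on I3.r4 (WB@10)) EX@11 MEM@12 WB@13
I5 mul r2 <- r2,r2: IF@8 ID@11 stall=2 (RAW on I4.r2 (WB@13)) EX@14 MEM@15 WB@16

Answer: 5 6 7 10 13 16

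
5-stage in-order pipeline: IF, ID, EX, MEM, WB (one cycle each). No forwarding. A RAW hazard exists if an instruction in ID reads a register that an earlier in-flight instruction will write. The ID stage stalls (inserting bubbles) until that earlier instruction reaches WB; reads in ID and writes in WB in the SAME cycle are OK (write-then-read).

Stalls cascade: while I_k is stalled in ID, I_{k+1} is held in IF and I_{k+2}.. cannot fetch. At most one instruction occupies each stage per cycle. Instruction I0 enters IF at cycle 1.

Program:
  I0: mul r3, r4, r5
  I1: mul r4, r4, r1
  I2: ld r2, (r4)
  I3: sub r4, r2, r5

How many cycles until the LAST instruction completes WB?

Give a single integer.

Answer: 12

Derivation:
I0 mul r3 <- r4,r5: IF@1 ID@2 stall=0 (-) EX@3 MEM@4 WB@5
I1 mul r4 <- r4,r1: IF@2 ID@3 stall=0 (-) EX@4 MEM@5 WB@6
I2 ld r2 <- r4: IF@3 ID@4 stall=2 (RAW on I1.r4 (WB@6)) EX@7 MEM@8 WB@9
I3 sub r4 <- r2,r5: IF@4 ID@7 stall=2 (RAW on I2.r2 (WB@9)) EX@10 MEM@11 WB@12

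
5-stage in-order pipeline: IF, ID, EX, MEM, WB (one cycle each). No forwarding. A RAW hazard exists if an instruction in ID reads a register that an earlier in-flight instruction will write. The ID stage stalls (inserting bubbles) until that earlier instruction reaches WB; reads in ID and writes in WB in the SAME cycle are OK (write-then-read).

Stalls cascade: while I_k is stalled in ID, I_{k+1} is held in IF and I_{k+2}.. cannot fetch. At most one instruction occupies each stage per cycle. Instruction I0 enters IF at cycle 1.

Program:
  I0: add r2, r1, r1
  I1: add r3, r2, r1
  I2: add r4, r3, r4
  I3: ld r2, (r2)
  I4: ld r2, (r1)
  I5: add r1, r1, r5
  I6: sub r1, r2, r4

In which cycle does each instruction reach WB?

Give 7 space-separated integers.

Answer: 5 8 11 12 13 14 16

Derivation:
I0 add r2 <- r1,r1: IF@1 ID@2 stall=0 (-) EX@3 MEM@4 WB@5
I1 add r3 <- r2,r1: IF@2 ID@3 stall=2 (RAW on I0.r2 (WB@5)) EX@6 MEM@7 WB@8
I2 add r4 <- r3,r4: IF@3 ID@6 stall=2 (RAW on I1.r3 (WB@8)) EX@9 MEM@10 WB@11
I3 ld r2 <- r2: IF@6 ID@9 stall=0 (-) EX@10 MEM@11 WB@12
I4 ld r2 <- r1: IF@9 ID@10 stall=0 (-) EX@11 MEM@12 WB@13
I5 add r1 <- r1,r5: IF@10 ID@11 stall=0 (-) EX@12 MEM@13 WB@14
I6 sub r1 <- r2,r4: IF@11 ID@12 stall=1 (RAW on I4.r2 (WB@13)) EX@14 MEM@15 WB@16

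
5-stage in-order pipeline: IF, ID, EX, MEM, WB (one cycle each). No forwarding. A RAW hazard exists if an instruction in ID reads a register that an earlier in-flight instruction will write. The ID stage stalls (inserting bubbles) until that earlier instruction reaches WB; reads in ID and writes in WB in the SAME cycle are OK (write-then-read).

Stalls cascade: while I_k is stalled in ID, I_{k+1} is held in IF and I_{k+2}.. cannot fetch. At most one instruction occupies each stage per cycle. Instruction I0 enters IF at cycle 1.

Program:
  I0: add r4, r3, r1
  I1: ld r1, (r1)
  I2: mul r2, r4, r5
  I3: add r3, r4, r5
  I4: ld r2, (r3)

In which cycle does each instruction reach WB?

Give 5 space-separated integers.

Answer: 5 6 8 9 12

Derivation:
I0 add r4 <- r3,r1: IF@1 ID@2 stall=0 (-) EX@3 MEM@4 WB@5
I1 ld r1 <- r1: IF@2 ID@3 stall=0 (-) EX@4 MEM@5 WB@6
I2 mul r2 <- r4,r5: IF@3 ID@4 stall=1 (RAW on I0.r4 (WB@5)) EX@6 MEM@7 WB@8
I3 add r3 <- r4,r5: IF@4 ID@6 stall=0 (-) EX@7 MEM@8 WB@9
I4 ld r2 <- r3: IF@6 ID@7 stall=2 (RAW on I3.r3 (WB@9)) EX@10 MEM@11 WB@12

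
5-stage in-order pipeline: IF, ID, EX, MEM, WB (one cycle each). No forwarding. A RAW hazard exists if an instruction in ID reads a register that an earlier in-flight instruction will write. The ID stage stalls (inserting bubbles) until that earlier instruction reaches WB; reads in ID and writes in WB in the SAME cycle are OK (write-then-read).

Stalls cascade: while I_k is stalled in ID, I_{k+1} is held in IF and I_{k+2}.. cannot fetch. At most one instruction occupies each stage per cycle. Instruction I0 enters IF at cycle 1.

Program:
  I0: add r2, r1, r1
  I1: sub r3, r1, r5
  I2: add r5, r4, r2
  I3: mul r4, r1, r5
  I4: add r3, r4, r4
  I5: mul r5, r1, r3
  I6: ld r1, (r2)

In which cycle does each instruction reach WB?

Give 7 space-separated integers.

I0 add r2 <- r1,r1: IF@1 ID@2 stall=0 (-) EX@3 MEM@4 WB@5
I1 sub r3 <- r1,r5: IF@2 ID@3 stall=0 (-) EX@4 MEM@5 WB@6
I2 add r5 <- r4,r2: IF@3 ID@4 stall=1 (RAW on I0.r2 (WB@5)) EX@6 MEM@7 WB@8
I3 mul r4 <- r1,r5: IF@4 ID@6 stall=2 (RAW on I2.r5 (WB@8)) EX@9 MEM@10 WB@11
I4 add r3 <- r4,r4: IF@6 ID@9 stall=2 (RAW on I3.r4 (WB@11)) EX@12 MEM@13 WB@14
I5 mul r5 <- r1,r3: IF@9 ID@12 stall=2 (RAW on I4.r3 (WB@14)) EX@15 MEM@16 WB@17
I6 ld r1 <- r2: IF@12 ID@15 stall=0 (-) EX@16 MEM@17 WB@18

Answer: 5 6 8 11 14 17 18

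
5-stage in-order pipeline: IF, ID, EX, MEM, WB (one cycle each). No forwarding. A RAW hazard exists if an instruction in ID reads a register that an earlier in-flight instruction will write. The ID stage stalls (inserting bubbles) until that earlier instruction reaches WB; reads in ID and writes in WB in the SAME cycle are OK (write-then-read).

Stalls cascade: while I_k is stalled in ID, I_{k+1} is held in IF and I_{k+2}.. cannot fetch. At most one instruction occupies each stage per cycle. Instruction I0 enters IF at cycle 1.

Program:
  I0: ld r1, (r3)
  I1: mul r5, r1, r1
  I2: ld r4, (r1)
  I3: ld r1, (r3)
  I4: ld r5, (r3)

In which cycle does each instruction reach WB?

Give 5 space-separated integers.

I0 ld r1 <- r3: IF@1 ID@2 stall=0 (-) EX@3 MEM@4 WB@5
I1 mul r5 <- r1,r1: IF@2 ID@3 stall=2 (RAW on I0.r1 (WB@5)) EX@6 MEM@7 WB@8
I2 ld r4 <- r1: IF@3 ID@6 stall=0 (-) EX@7 MEM@8 WB@9
I3 ld r1 <- r3: IF@6 ID@7 stall=0 (-) EX@8 MEM@9 WB@10
I4 ld r5 <- r3: IF@7 ID@8 stall=0 (-) EX@9 MEM@10 WB@11

Answer: 5 8 9 10 11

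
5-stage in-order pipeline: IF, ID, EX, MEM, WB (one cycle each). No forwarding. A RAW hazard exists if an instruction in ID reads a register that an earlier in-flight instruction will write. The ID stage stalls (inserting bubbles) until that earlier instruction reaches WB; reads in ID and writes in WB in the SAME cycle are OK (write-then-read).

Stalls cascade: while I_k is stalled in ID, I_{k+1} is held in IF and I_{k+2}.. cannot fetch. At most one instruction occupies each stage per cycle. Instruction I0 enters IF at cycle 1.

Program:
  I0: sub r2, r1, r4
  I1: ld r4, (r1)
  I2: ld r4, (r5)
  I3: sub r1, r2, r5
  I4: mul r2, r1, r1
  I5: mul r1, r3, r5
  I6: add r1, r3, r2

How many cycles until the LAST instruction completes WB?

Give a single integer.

I0 sub r2 <- r1,r4: IF@1 ID@2 stall=0 (-) EX@3 MEM@4 WB@5
I1 ld r4 <- r1: IF@2 ID@3 stall=0 (-) EX@4 MEM@5 WB@6
I2 ld r4 <- r5: IF@3 ID@4 stall=0 (-) EX@5 MEM@6 WB@7
I3 sub r1 <- r2,r5: IF@4 ID@5 stall=0 (-) EX@6 MEM@7 WB@8
I4 mul r2 <- r1,r1: IF@5 ID@6 stall=2 (RAW on I3.r1 (WB@8)) EX@9 MEM@10 WB@11
I5 mul r1 <- r3,r5: IF@6 ID@9 stall=0 (-) EX@10 MEM@11 WB@12
I6 add r1 <- r3,r2: IF@9 ID@10 stall=1 (RAW on I4.r2 (WB@11)) EX@12 MEM@13 WB@14

Answer: 14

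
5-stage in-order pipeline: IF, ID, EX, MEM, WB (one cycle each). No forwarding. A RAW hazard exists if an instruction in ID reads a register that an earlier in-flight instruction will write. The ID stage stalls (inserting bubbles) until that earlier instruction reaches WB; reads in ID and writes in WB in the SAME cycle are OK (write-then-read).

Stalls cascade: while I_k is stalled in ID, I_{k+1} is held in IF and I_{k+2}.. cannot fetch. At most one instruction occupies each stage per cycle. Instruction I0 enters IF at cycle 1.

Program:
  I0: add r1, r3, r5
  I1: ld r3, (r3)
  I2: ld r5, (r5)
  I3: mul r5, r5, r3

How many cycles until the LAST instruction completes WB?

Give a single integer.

Answer: 10

Derivation:
I0 add r1 <- r3,r5: IF@1 ID@2 stall=0 (-) EX@3 MEM@4 WB@5
I1 ld r3 <- r3: IF@2 ID@3 stall=0 (-) EX@4 MEM@5 WB@6
I2 ld r5 <- r5: IF@3 ID@4 stall=0 (-) EX@5 MEM@6 WB@7
I3 mul r5 <- r5,r3: IF@4 ID@5 stall=2 (RAW on I2.r5 (WB@7)) EX@8 MEM@9 WB@10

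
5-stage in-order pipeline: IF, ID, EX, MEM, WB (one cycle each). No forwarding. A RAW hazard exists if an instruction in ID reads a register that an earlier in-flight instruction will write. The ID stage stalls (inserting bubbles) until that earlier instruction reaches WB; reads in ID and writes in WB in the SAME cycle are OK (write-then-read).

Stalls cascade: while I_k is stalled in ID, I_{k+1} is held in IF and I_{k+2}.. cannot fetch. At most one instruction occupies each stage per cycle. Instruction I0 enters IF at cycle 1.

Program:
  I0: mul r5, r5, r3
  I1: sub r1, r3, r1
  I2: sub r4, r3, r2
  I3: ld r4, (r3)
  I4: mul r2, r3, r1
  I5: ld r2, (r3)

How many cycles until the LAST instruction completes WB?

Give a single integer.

Answer: 10

Derivation:
I0 mul r5 <- r5,r3: IF@1 ID@2 stall=0 (-) EX@3 MEM@4 WB@5
I1 sub r1 <- r3,r1: IF@2 ID@3 stall=0 (-) EX@4 MEM@5 WB@6
I2 sub r4 <- r3,r2: IF@3 ID@4 stall=0 (-) EX@5 MEM@6 WB@7
I3 ld r4 <- r3: IF@4 ID@5 stall=0 (-) EX@6 MEM@7 WB@8
I4 mul r2 <- r3,r1: IF@5 ID@6 stall=0 (-) EX@7 MEM@8 WB@9
I5 ld r2 <- r3: IF@6 ID@7 stall=0 (-) EX@8 MEM@9 WB@10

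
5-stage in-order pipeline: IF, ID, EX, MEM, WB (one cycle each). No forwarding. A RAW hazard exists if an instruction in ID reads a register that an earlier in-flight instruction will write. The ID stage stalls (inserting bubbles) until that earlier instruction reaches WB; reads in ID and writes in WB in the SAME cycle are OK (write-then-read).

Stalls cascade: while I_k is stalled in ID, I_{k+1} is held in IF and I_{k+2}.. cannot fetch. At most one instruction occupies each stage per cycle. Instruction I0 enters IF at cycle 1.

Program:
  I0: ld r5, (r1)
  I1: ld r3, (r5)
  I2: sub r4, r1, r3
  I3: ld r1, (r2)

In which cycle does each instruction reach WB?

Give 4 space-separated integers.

Answer: 5 8 11 12

Derivation:
I0 ld r5 <- r1: IF@1 ID@2 stall=0 (-) EX@3 MEM@4 WB@5
I1 ld r3 <- r5: IF@2 ID@3 stall=2 (RAW on I0.r5 (WB@5)) EX@6 MEM@7 WB@8
I2 sub r4 <- r1,r3: IF@3 ID@6 stall=2 (RAW on I1.r3 (WB@8)) EX@9 MEM@10 WB@11
I3 ld r1 <- r2: IF@6 ID@9 stall=0 (-) EX@10 MEM@11 WB@12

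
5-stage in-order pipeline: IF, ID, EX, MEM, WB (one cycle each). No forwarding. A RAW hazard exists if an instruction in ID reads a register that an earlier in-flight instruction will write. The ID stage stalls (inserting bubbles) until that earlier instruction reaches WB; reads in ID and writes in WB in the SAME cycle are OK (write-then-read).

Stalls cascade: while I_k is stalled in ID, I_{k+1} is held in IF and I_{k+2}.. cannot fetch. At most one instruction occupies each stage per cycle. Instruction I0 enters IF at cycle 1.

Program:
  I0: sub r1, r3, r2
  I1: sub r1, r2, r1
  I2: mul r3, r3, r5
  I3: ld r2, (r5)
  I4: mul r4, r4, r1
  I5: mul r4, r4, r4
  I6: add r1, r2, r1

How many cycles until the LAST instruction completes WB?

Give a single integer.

Answer: 15

Derivation:
I0 sub r1 <- r3,r2: IF@1 ID@2 stall=0 (-) EX@3 MEM@4 WB@5
I1 sub r1 <- r2,r1: IF@2 ID@3 stall=2 (RAW on I0.r1 (WB@5)) EX@6 MEM@7 WB@8
I2 mul r3 <- r3,r5: IF@3 ID@6 stall=0 (-) EX@7 MEM@8 WB@9
I3 ld r2 <- r5: IF@6 ID@7 stall=0 (-) EX@8 MEM@9 WB@10
I4 mul r4 <- r4,r1: IF@7 ID@8 stall=0 (-) EX@9 MEM@10 WB@11
I5 mul r4 <- r4,r4: IF@8 ID@9 stall=2 (RAW on I4.r4 (WB@11)) EX@12 MEM@13 WB@14
I6 add r1 <- r2,r1: IF@9 ID@12 stall=0 (-) EX@13 MEM@14 WB@15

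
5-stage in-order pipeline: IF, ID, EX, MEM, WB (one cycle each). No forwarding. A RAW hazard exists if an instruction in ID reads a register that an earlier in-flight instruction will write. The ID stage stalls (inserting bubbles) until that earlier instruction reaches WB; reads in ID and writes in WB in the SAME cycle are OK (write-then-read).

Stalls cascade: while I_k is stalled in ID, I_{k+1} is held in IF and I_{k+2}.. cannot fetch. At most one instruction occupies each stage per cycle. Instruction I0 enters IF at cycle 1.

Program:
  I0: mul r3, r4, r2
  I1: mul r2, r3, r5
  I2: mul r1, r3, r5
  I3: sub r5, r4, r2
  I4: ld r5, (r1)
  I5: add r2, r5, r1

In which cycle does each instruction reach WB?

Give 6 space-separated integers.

Answer: 5 8 9 11 12 15

Derivation:
I0 mul r3 <- r4,r2: IF@1 ID@2 stall=0 (-) EX@3 MEM@4 WB@5
I1 mul r2 <- r3,r5: IF@2 ID@3 stall=2 (RAW on I0.r3 (WB@5)) EX@6 MEM@7 WB@8
I2 mul r1 <- r3,r5: IF@3 ID@6 stall=0 (-) EX@7 MEM@8 WB@9
I3 sub r5 <- r4,r2: IF@6 ID@7 stall=1 (RAW on I1.r2 (WB@8)) EX@9 MEM@10 WB@11
I4 ld r5 <- r1: IF@7 ID@9 stall=0 (-) EX@10 MEM@11 WB@12
I5 add r2 <- r5,r1: IF@9 ID@10 stall=2 (RAW on I4.r5 (WB@12)) EX@13 MEM@14 WB@15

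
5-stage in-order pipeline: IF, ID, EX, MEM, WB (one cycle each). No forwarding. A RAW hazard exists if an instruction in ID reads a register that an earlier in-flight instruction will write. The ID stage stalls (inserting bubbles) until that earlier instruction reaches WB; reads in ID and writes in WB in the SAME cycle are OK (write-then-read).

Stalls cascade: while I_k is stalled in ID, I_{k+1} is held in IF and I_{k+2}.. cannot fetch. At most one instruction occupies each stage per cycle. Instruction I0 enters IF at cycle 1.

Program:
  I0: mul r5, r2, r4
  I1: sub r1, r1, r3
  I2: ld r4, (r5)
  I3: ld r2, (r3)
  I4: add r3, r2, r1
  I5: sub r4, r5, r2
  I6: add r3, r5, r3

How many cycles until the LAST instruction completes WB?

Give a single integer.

I0 mul r5 <- r2,r4: IF@1 ID@2 stall=0 (-) EX@3 MEM@4 WB@5
I1 sub r1 <- r1,r3: IF@2 ID@3 stall=0 (-) EX@4 MEM@5 WB@6
I2 ld r4 <- r5: IF@3 ID@4 stall=1 (RAW on I0.r5 (WB@5)) EX@6 MEM@7 WB@8
I3 ld r2 <- r3: IF@4 ID@6 stall=0 (-) EX@7 MEM@8 WB@9
I4 add r3 <- r2,r1: IF@6 ID@7 stall=2 (RAW on I3.r2 (WB@9)) EX@10 MEM@11 WB@12
I5 sub r4 <- r5,r2: IF@7 ID@10 stall=0 (-) EX@11 MEM@12 WB@13
I6 add r3 <- r5,r3: IF@10 ID@11 stall=1 (RAW on I4.r3 (WB@12)) EX@13 MEM@14 WB@15

Answer: 15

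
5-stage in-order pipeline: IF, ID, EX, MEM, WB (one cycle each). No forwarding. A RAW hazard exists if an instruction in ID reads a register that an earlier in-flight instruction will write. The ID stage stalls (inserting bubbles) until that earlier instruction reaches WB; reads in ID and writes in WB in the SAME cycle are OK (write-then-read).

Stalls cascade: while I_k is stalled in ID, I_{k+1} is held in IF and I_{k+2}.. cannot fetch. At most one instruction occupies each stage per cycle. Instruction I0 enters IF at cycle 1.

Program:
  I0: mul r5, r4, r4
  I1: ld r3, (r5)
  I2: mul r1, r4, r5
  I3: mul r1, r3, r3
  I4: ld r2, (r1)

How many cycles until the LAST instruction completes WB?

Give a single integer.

I0 mul r5 <- r4,r4: IF@1 ID@2 stall=0 (-) EX@3 MEM@4 WB@5
I1 ld r3 <- r5: IF@2 ID@3 stall=2 (RAW on I0.r5 (WB@5)) EX@6 MEM@7 WB@8
I2 mul r1 <- r4,r5: IF@3 ID@6 stall=0 (-) EX@7 MEM@8 WB@9
I3 mul r1 <- r3,r3: IF@6 ID@7 stall=1 (RAW on I1.r3 (WB@8)) EX@9 MEM@10 WB@11
I4 ld r2 <- r1: IF@7 ID@9 stall=2 (RAW on I3.r1 (WB@11)) EX@12 MEM@13 WB@14

Answer: 14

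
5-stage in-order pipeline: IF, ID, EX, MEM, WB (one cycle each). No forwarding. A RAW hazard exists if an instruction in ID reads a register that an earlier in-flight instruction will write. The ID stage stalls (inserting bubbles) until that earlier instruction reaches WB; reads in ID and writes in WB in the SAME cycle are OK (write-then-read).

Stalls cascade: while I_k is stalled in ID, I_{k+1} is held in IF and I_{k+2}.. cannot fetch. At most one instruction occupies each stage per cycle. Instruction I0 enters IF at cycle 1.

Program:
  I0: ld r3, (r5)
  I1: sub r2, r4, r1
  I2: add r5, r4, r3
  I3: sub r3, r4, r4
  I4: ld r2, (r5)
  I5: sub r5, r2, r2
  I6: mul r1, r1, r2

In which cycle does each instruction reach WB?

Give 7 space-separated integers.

Answer: 5 6 8 9 11 14 15

Derivation:
I0 ld r3 <- r5: IF@1 ID@2 stall=0 (-) EX@3 MEM@4 WB@5
I1 sub r2 <- r4,r1: IF@2 ID@3 stall=0 (-) EX@4 MEM@5 WB@6
I2 add r5 <- r4,r3: IF@3 ID@4 stall=1 (RAW on I0.r3 (WB@5)) EX@6 MEM@7 WB@8
I3 sub r3 <- r4,r4: IF@4 ID@6 stall=0 (-) EX@7 MEM@8 WB@9
I4 ld r2 <- r5: IF@6 ID@7 stall=1 (RAW on I2.r5 (WB@8)) EX@9 MEM@10 WB@11
I5 sub r5 <- r2,r2: IF@7 ID@9 stall=2 (RAW on I4.r2 (WB@11)) EX@12 MEM@13 WB@14
I6 mul r1 <- r1,r2: IF@9 ID@12 stall=0 (-) EX@13 MEM@14 WB@15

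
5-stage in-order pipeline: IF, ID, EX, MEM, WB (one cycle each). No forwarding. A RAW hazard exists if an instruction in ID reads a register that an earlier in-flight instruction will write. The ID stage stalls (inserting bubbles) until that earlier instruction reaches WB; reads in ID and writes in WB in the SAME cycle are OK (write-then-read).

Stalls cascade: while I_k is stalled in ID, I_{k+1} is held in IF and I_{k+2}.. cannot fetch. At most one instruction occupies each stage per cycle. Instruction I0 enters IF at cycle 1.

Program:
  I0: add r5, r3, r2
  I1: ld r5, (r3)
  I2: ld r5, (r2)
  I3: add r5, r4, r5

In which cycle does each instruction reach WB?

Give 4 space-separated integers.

I0 add r5 <- r3,r2: IF@1 ID@2 stall=0 (-) EX@3 MEM@4 WB@5
I1 ld r5 <- r3: IF@2 ID@3 stall=0 (-) EX@4 MEM@5 WB@6
I2 ld r5 <- r2: IF@3 ID@4 stall=0 (-) EX@5 MEM@6 WB@7
I3 add r5 <- r4,r5: IF@4 ID@5 stall=2 (RAW on I2.r5 (WB@7)) EX@8 MEM@9 WB@10

Answer: 5 6 7 10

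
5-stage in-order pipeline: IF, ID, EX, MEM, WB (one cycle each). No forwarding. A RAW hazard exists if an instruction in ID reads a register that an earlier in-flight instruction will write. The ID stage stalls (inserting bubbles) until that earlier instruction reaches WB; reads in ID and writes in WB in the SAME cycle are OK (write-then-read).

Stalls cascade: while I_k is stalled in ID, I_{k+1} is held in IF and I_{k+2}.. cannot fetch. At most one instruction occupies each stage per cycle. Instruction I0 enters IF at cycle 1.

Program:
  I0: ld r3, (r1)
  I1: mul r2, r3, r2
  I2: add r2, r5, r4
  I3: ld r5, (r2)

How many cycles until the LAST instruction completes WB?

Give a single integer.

Answer: 12

Derivation:
I0 ld r3 <- r1: IF@1 ID@2 stall=0 (-) EX@3 MEM@4 WB@5
I1 mul r2 <- r3,r2: IF@2 ID@3 stall=2 (RAW on I0.r3 (WB@5)) EX@6 MEM@7 WB@8
I2 add r2 <- r5,r4: IF@3 ID@6 stall=0 (-) EX@7 MEM@8 WB@9
I3 ld r5 <- r2: IF@6 ID@7 stall=2 (RAW on I2.r2 (WB@9)) EX@10 MEM@11 WB@12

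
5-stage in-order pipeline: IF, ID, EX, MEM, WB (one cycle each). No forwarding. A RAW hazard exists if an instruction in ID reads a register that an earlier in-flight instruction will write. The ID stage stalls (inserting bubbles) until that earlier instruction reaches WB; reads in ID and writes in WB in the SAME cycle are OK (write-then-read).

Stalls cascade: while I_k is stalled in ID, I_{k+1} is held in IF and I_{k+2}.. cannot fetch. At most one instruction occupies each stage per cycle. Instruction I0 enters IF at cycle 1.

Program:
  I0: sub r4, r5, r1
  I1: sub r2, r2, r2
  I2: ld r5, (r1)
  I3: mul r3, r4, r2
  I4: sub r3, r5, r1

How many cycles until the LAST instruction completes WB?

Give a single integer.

I0 sub r4 <- r5,r1: IF@1 ID@2 stall=0 (-) EX@3 MEM@4 WB@5
I1 sub r2 <- r2,r2: IF@2 ID@3 stall=0 (-) EX@4 MEM@5 WB@6
I2 ld r5 <- r1: IF@3 ID@4 stall=0 (-) EX@5 MEM@6 WB@7
I3 mul r3 <- r4,r2: IF@4 ID@5 stall=1 (RAW on I1.r2 (WB@6)) EX@7 MEM@8 WB@9
I4 sub r3 <- r5,r1: IF@5 ID@7 stall=0 (-) EX@8 MEM@9 WB@10

Answer: 10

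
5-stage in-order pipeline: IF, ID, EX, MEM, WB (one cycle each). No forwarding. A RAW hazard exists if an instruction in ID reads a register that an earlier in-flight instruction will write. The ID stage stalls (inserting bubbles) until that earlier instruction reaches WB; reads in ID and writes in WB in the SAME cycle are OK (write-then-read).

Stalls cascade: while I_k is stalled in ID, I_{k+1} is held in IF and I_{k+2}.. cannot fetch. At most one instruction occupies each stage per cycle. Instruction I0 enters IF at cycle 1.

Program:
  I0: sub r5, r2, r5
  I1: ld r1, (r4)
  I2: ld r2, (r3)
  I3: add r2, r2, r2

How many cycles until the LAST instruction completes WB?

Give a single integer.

I0 sub r5 <- r2,r5: IF@1 ID@2 stall=0 (-) EX@3 MEM@4 WB@5
I1 ld r1 <- r4: IF@2 ID@3 stall=0 (-) EX@4 MEM@5 WB@6
I2 ld r2 <- r3: IF@3 ID@4 stall=0 (-) EX@5 MEM@6 WB@7
I3 add r2 <- r2,r2: IF@4 ID@5 stall=2 (RAW on I2.r2 (WB@7)) EX@8 MEM@9 WB@10

Answer: 10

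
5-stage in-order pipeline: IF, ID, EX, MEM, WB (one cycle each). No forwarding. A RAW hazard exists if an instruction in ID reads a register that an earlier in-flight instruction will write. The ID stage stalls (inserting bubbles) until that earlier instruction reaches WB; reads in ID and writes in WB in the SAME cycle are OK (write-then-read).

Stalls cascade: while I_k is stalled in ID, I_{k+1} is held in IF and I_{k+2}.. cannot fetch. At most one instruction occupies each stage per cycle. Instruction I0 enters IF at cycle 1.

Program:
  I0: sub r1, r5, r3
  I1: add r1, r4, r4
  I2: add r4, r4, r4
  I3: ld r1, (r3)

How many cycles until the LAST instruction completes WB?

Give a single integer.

Answer: 8

Derivation:
I0 sub r1 <- r5,r3: IF@1 ID@2 stall=0 (-) EX@3 MEM@4 WB@5
I1 add r1 <- r4,r4: IF@2 ID@3 stall=0 (-) EX@4 MEM@5 WB@6
I2 add r4 <- r4,r4: IF@3 ID@4 stall=0 (-) EX@5 MEM@6 WB@7
I3 ld r1 <- r3: IF@4 ID@5 stall=0 (-) EX@6 MEM@7 WB@8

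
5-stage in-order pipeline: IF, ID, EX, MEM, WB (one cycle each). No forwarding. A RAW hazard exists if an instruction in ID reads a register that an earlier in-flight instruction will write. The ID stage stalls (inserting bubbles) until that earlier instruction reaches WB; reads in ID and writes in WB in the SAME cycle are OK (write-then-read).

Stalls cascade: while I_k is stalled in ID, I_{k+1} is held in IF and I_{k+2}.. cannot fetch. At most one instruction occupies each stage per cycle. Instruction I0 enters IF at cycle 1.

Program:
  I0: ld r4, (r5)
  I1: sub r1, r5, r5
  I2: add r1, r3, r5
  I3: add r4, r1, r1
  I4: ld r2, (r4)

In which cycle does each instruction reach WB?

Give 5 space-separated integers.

Answer: 5 6 7 10 13

Derivation:
I0 ld r4 <- r5: IF@1 ID@2 stall=0 (-) EX@3 MEM@4 WB@5
I1 sub r1 <- r5,r5: IF@2 ID@3 stall=0 (-) EX@4 MEM@5 WB@6
I2 add r1 <- r3,r5: IF@3 ID@4 stall=0 (-) EX@5 MEM@6 WB@7
I3 add r4 <- r1,r1: IF@4 ID@5 stall=2 (RAW on I2.r1 (WB@7)) EX@8 MEM@9 WB@10
I4 ld r2 <- r4: IF@5 ID@8 stall=2 (RAW on I3.r4 (WB@10)) EX@11 MEM@12 WB@13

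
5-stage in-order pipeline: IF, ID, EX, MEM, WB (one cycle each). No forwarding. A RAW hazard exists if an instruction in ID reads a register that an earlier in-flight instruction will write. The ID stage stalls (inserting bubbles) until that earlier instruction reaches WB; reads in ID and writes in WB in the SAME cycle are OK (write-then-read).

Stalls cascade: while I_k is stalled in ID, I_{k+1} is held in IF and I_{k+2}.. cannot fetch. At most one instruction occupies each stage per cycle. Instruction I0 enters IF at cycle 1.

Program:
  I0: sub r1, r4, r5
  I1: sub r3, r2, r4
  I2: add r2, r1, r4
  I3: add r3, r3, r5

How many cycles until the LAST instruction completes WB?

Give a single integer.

I0 sub r1 <- r4,r5: IF@1 ID@2 stall=0 (-) EX@3 MEM@4 WB@5
I1 sub r3 <- r2,r4: IF@2 ID@3 stall=0 (-) EX@4 MEM@5 WB@6
I2 add r2 <- r1,r4: IF@3 ID@4 stall=1 (RAW on I0.r1 (WB@5)) EX@6 MEM@7 WB@8
I3 add r3 <- r3,r5: IF@4 ID@6 stall=0 (-) EX@7 MEM@8 WB@9

Answer: 9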